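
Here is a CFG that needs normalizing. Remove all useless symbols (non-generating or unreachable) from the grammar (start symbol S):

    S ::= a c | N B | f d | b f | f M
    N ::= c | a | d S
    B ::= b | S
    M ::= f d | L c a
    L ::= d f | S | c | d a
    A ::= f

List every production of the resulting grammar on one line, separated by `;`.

Generating nonterminals: {A, B, L, M, N, S}.
Reachable from S after that: {B, L, M, N, S}.
Removed useless symbols: {A} and every production mentioning them.

S ::= a c | N B | f d | b f | f M; N ::= c | a | d S; B ::= b | S; M ::= f d | L c a; L ::= d f | S | c | d a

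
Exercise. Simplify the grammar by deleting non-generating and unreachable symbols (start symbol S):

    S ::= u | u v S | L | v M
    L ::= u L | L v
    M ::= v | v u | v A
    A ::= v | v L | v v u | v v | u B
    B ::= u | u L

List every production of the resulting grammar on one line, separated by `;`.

Generating nonterminals: {A, B, M, S}.
Reachable from S after that: {A, B, M, S}.
Removed useless symbols: {L} and every production mentioning them.

S ::= u | u v S | v M; M ::= v | v u | v A; A ::= v | v v u | v v | u B; B ::= u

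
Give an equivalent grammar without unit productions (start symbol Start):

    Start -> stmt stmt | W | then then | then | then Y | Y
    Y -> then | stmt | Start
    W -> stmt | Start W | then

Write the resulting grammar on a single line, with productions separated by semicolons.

Start -> stmt stmt | then then | then | then Y | stmt | Start W; Y -> stmt stmt | then then | then | then Y | stmt | Start W; W -> stmt | Start W | then

Unit pairs: Start ⇒* {W, Y}; Y ⇒* {Start, W}.
Replace each nonterminal's rules with the union of the non-unit rules of every nonterminal it unit-derives.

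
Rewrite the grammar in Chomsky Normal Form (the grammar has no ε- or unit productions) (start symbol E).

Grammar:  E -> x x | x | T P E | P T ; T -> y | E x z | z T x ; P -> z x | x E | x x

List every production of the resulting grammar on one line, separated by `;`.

E -> X1 X1 | x | T Y1 | P T; T -> y | E Y2 | X2 Y3; P -> X2 X1 | X1 E | X1 X1; X1 -> x; X2 -> z; Y1 -> P E; Y2 -> X1 X2; Y3 -> T X1

Introduce a nonterminal for each terminal appearing in a rule of length ≥ 2: X1 → x, X2 → z.
Binarize each right-hand side of length ≥ 3 by chaining fresh nonterminals (Y1, Y2, …): affected rules were E → T P E; T → E X1 X2; T → X2 T X1.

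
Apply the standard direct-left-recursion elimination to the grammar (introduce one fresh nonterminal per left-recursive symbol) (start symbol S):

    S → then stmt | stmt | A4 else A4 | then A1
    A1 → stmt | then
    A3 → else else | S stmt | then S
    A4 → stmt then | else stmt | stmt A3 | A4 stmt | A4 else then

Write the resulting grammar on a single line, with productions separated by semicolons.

A4 is directly left-recursive.
For A4: α = {stmt, else then}, β = {stmt then, else stmt, stmt A3}. Rewrite as A4 → β A4' and A4' → α A4' | ε.

S → then stmt | stmt | A4 else A4 | then A1; A1 → stmt | then; A3 → else else | S stmt | then S; A4 → stmt then A4' | else stmt A4' | stmt A3 A4'; A4' → stmt A4' | else then A4' | ε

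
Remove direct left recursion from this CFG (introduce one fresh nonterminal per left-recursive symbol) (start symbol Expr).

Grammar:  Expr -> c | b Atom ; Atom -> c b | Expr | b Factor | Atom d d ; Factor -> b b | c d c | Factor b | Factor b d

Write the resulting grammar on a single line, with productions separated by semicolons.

Left recursion appears on Atom, Factor.
For Atom: α = {d d}, β = {c b, Expr, b Factor}. Rewrite as Atom → β Atom1 and Atom1 → α Atom1 | ε.
For Factor: α = {b, b d}, β = {b b, c d c}. Rewrite as Factor → β Factor1 and Factor1 → α Factor1 | ε.

Expr -> c | b Atom; Atom -> c b Atom1 | Expr Atom1 | b Factor Atom1; Factor -> b b Factor1 | c d c Factor1; Atom1 -> d d Atom1 | ε; Factor1 -> b Factor1 | b d Factor1 | ε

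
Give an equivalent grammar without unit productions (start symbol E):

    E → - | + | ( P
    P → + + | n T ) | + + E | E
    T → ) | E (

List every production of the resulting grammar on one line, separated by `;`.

E → - | + | ( P; P → - | + | ( P | + + | n T ) | + + E; T → ) | E (

Unit pairs: P ⇒* {E}.
Replace each nonterminal's rules with the union of the non-unit rules of every nonterminal it unit-derives.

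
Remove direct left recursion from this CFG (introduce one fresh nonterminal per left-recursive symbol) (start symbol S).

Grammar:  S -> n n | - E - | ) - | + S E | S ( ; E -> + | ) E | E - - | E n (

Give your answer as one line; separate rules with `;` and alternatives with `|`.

S -> n n S' | - E - S' | ) - S' | + S E S'; E -> + E' | ) E E'; S' -> ( S' | ε; E' -> - - E' | n ( E' | ε

Left recursion appears on S, E.
For S: α = {(}, β = {n n, - E -, ) -, + S E}. Rewrite as S → β S' and S' → α S' | ε.
For E: α = {- -, n (}, β = {+, ) E}. Rewrite as E → β E' and E' → α E' | ε.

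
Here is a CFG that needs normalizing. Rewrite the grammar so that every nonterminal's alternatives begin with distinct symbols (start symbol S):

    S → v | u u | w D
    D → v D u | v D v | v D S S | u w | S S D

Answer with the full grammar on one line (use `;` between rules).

D has alternatives sharing prefix 'v D': factor to D → v D D' with D' → u | v | S S.

S → v | u u | w D; D → u w | S S D | v D D'; D' → u | v | S S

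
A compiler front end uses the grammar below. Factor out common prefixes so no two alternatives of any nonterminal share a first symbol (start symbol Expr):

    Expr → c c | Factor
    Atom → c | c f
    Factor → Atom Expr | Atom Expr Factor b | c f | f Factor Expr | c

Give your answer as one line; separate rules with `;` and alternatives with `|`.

Atom has alternatives sharing prefix 'c': factor to Atom → c Atom1 with Atom1 → ε | f.
Factor has alternatives sharing prefix 'Atom Expr': factor to Factor → Atom Expr Factor1 with Factor1 → ε | Factor b.
Factor has alternatives sharing prefix 'c': factor to Factor → c Factor2 with Factor2 → f | ε.

Expr → c c | Factor; Atom → c Atom1; Factor → f Factor Expr | Atom Expr Factor1 | c Factor2; Atom1 → eps | f; Factor1 → eps | Factor b; Factor2 → f | eps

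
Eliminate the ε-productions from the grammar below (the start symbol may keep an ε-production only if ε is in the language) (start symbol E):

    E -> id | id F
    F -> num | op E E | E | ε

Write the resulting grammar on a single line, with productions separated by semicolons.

E -> id | id F; F -> num | op E E | E

The nullable symbols are {F}.
ε ∉ L(G), so no ε-production is kept.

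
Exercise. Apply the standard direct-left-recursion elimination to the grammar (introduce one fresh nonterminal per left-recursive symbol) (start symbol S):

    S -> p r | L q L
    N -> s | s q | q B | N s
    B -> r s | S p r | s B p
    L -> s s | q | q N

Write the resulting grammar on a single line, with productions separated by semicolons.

S -> p r | L q L; N -> s N' | s q N' | q B N'; B -> r s | S p r | s B p; L -> s s | q | q N; N' -> s N' | ε

Directly left-recursive nonterminal: N.
For N: α = {s}, β = {s, s q, q B}. Rewrite as N → β N' and N' → α N' | ε.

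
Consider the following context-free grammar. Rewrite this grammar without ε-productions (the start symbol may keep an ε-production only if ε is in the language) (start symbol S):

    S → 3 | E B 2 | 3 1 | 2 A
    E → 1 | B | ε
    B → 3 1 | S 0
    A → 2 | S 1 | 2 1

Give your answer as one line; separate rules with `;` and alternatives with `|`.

Nullable nonterminals: {E}.
ε ∉ L(G), so no ε-production is kept.
For each production, add variants omitting each subset of nullable occurrences: S → E B 2 gives E B 2 | B 2.

S → 3 | E B 2 | B 2 | 3 1 | 2 A; E → 1 | B; B → 3 1 | S 0; A → 2 | S 1 | 2 1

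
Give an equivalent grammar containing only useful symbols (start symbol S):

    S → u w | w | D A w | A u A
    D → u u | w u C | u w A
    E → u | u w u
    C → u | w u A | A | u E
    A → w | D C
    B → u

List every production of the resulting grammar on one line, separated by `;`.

Generating nonterminals: {A, B, C, D, E, S}.
Reachable from S after that: {A, C, D, E, S}.
Removed useless symbols: {B} and every production mentioning them.

S → u w | w | D A w | A u A; D → u u | w u C | u w A; E → u | u w u; C → u | w u A | A | u E; A → w | D C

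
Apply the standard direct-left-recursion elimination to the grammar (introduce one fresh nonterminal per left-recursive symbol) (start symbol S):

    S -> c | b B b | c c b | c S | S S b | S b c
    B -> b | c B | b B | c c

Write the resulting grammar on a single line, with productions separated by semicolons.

S -> c S' | b B b S' | c c b S' | c S S'; B -> b | c B | b B | c c; S' -> S b S' | b c S' | eps

Directly left-recursive nonterminal: S.
For S: α = {S b, b c}, β = {c, b B b, c c b, c S}. Rewrite as S → β S' and S' → α S' | ε.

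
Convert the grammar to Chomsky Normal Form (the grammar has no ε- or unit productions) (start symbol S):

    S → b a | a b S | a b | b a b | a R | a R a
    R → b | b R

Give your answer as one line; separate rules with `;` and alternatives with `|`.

Introduce a nonterminal for each terminal appearing in a rule of length ≥ 2: X1 → b, X2 → a.
Binarize each right-hand side of length ≥ 3 by chaining fresh nonterminals (Y1, Y2, …): affected rules were S → X2 X1 S; S → X1 X2 X1; S → X2 R X2.

S → X1 X2 | X2 Y1 | X2 X1 | X1 Y2 | X2 R | X2 Y3; R → b | X1 R; X1 → b; X2 → a; Y1 → X1 S; Y2 → X2 X1; Y3 → R X2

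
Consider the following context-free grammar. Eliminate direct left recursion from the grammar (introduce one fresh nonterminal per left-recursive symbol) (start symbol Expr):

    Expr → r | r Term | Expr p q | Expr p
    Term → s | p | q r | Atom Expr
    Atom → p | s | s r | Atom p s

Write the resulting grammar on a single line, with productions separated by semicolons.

Expr, Atom are directly left-recursive.
For Expr: α = {p q, p}, β = {r, r Term}. Rewrite as Expr → β Expr1 and Expr1 → α Expr1 | ε.
For Atom: α = {p s}, β = {p, s, s r}. Rewrite as Atom → β Atom1 and Atom1 → α Atom1 | ε.

Expr → r Expr1 | r Term Expr1; Term → s | p | q r | Atom Expr; Atom → p Atom1 | s Atom1 | s r Atom1; Expr1 → p q Expr1 | p Expr1 | ε; Atom1 → p s Atom1 | ε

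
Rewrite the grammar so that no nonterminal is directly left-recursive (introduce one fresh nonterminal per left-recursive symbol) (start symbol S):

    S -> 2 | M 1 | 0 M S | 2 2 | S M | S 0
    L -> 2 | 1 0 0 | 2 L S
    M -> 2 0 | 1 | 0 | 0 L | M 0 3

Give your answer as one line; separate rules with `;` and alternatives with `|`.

S -> 2 S' | M 1 S' | 0 M S S' | 2 2 S'; L -> 2 | 1 0 0 | 2 L S; M -> 2 0 M' | 1 M' | 0 M' | 0 L M'; S' -> M S' | 0 S' | epsilon; M' -> 0 3 M' | epsilon

S, M are directly left-recursive.
For S: α = {M, 0}, β = {2, M 1, 0 M S, 2 2}. Rewrite as S → β S' and S' → α S' | ε.
For M: α = {0 3}, β = {2 0, 1, 0, 0 L}. Rewrite as M → β M' and M' → α M' | ε.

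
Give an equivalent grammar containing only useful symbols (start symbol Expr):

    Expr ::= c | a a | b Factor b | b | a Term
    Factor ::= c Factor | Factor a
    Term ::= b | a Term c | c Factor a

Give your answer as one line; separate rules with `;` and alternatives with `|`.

Generating nonterminals: {Expr, Term}.
Reachable from Expr after that: {Expr, Term}.
Removed useless symbols: {Factor} and every production mentioning them.

Expr ::= c | a a | b | a Term; Term ::= b | a Term c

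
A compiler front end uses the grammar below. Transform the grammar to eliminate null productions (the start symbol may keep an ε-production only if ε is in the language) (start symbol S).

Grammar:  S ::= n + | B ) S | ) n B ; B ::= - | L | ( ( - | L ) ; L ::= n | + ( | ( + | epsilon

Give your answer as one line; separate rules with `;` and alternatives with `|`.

Nullable nonterminals: {B, L}.
ε ∉ L(G), so no ε-production is kept.
Add the nullable-subset variants: S → B ) S gives B ) S | ) S. S → ) n B gives ) n B | ) n. B → L ) gives L ) | ).

S ::= n + | B ) S | ) S | ) n B | ) n; B ::= - | L | ( ( - | L ) | ); L ::= n | + ( | ( +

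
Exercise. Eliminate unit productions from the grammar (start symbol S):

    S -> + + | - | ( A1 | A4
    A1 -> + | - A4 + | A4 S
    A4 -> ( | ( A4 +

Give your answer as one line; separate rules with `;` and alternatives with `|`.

S -> ( | ( A4 + | + + | - | ( A1; A1 -> + | - A4 + | A4 S; A4 -> ( | ( A4 +

Unit pairs: S ⇒* {A4}.
For each unit pair (A, B), copy every non-unit production of B to A, then drop all unit productions.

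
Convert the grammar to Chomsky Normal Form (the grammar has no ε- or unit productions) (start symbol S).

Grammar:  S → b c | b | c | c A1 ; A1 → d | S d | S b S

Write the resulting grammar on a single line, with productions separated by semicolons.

S → X1 X2 | b | c | X2 A1; A1 → d | S X3 | S Y1; X1 → b; X2 → c; X3 → d; Y1 → X1 S

Introduce a nonterminal for each terminal appearing in a rule of length ≥ 2: X1 → b, X2 → c, X3 → d.
Binarize each right-hand side of length ≥ 3 by chaining fresh nonterminals (Y1, Y2, …): affected rules were A1 → S X1 S.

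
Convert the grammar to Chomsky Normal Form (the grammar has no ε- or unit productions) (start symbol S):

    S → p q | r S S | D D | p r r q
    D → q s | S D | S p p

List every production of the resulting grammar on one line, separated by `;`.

S → X1 X2 | X3 Y1 | D D | X1 Y2; D → X2 X4 | S D | S Y4; X1 → p; X2 → q; X3 → r; X4 → s; Y1 → S S; Y2 → X3 Y3; Y3 → X3 X2; Y4 → X1 X1

Introduce a nonterminal for each terminal appearing in a rule of length ≥ 2: X1 → p, X2 → q, X3 → r, X4 → s.
Binarize each right-hand side of length ≥ 3 by chaining fresh nonterminals (Y1, Y2, …): affected rules were S → X3 S S; S → X1 X3 X3 X2; D → S X1 X1.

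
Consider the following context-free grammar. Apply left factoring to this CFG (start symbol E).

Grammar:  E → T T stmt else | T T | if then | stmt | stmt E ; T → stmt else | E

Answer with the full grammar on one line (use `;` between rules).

E has alternatives sharing prefix 'T T': factor to E → T T E' with E' → stmt else | ε.
E has alternatives sharing prefix 'stmt': factor to E → stmt E'' with E'' → ε | E.

E → if then | T T E' | stmt E''; T → stmt else | E; E' → stmt else | ε; E'' → ε | E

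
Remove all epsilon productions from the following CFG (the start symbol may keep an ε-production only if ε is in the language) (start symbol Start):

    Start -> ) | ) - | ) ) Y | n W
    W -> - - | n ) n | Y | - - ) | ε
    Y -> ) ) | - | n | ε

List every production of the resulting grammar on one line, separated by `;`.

Start -> ) | ) - | ) ) Y | ) ) | n W | n; W -> - - | n ) n | Y | - - ); Y -> ) ) | - | n

The nullable symbols are {W, Y}.
ε ∉ L(G), so no ε-production is kept.
For each production, add variants omitting each subset of nullable occurrences: Start → ) ) Y gives ) ) Y | ) ). Start → n W gives n W | n.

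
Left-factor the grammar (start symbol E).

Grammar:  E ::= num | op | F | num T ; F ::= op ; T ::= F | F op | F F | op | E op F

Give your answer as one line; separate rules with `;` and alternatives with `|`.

E has alternatives sharing prefix 'num': factor to E → num E' with E' → ε | T.
T has alternatives sharing prefix 'F': factor to T → F T' with T' → ε | op | F.

E ::= op | F | num E'; F ::= op; T ::= op | E op F | F T'; E' ::= ε | T; T' ::= ε | op | F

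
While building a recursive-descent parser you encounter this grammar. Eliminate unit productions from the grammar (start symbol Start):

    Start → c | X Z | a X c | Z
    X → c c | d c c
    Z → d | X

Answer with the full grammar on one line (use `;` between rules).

Unit pairs: Start ⇒* {X, Z}; Z ⇒* {X}.
For every A with A ⇒* B via unit rules, add B's non-unit alternatives to A; then delete every rule of the form X → Y.

Start → d | c | X Z | a X c | c c | d c c; X → c c | d c c; Z → d | c c | d c c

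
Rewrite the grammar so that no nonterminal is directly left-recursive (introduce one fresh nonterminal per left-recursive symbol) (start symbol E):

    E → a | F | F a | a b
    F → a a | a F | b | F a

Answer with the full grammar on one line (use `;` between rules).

F is directly left-recursive.
For F: α = {a}, β = {a a, a F, b}. Rewrite as F → β F' and F' → α F' | ε.

E → a | F | F a | a b; F → a a F' | a F F' | b F'; F' → a F' | ε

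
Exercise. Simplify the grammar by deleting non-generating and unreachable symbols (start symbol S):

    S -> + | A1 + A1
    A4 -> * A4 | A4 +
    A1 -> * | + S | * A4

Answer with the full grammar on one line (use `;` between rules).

S -> + | A1 + A1; A1 -> * | + S

Generating nonterminals: {A1, S}.
Reachable from S after that: {A1, S}.
Removed useless symbols: {A4} and every production mentioning them.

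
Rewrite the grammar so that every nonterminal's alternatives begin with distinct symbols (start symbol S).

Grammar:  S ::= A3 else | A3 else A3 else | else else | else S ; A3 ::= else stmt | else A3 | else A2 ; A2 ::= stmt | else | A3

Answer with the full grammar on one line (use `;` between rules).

S ::= A3 else S' | else S''; A3 ::= else A3'; A2 ::= stmt | else | A3; S' ::= eps | A3 else; S'' ::= else | S; A3' ::= stmt | A3 | A2

S has alternatives sharing prefix 'A3 else': factor to S → A3 else S' with S' → ε | A3 else.
S has alternatives sharing prefix 'else': factor to S → else S'' with S'' → else | S.
A3 has alternatives sharing prefix 'else': factor to A3 → else A3' with A3' → stmt | A3 | A2.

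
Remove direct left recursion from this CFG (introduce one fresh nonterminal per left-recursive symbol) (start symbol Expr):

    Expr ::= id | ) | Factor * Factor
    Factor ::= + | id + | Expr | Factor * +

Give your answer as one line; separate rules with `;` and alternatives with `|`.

Left recursion appears on Factor.
For Factor: α = {* +}, β = {+, id +, Expr}. Rewrite as Factor → β Factor1 and Factor1 → α Factor1 | ε.

Expr ::= id | ) | Factor * Factor; Factor ::= + Factor1 | id + Factor1 | Expr Factor1; Factor1 ::= * + Factor1 | epsilon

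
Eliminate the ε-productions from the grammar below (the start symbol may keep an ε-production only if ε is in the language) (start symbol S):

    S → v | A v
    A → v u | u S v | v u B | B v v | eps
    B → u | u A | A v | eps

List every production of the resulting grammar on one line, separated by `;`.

The nullable symbols are {A, B}.
ε ∉ L(G), so no ε-production is kept.
Add the nullable-subset variants: A → B v v gives B v v | v v. B → A v gives A v | v.

S → v | A v; A → v u | u S v | v u B | B v v | v v; B → u | u A | A v | v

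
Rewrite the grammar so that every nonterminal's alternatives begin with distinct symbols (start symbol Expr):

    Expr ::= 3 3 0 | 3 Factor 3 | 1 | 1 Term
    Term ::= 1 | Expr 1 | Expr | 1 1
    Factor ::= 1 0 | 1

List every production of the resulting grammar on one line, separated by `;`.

Expr ::= 3 Expr1 | 1 Expr2; Term ::= 1 Term1 | Expr Term2; Factor ::= 1 Factor1; Expr1 ::= 3 0 | Factor 3; Expr2 ::= ε | Term; Term1 ::= ε | 1; Term2 ::= 1 | ε; Factor1 ::= 0 | ε

Expr has alternatives sharing prefix '3': factor to Expr → 3 Expr1 with Expr1 → 3 0 | Factor 3.
Expr has alternatives sharing prefix '1': factor to Expr → 1 Expr2 with Expr2 → ε | Term.
Term has alternatives sharing prefix '1': factor to Term → 1 Term1 with Term1 → ε | 1.
Term has alternatives sharing prefix 'Expr': factor to Term → Expr Term2 with Term2 → 1 | ε.
Factor has alternatives sharing prefix '1': factor to Factor → 1 Factor1 with Factor1 → 0 | ε.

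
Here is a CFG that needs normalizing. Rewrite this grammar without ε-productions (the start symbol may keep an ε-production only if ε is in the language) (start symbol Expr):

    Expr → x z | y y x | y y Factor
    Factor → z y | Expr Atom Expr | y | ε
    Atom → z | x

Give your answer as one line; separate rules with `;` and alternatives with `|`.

Expr → x z | y y x | y y Factor | y y; Factor → z y | Expr Atom Expr | y; Atom → z | x

Nullable set = {Factor}.
ε ∉ L(G), so no ε-production is kept.
For each production, add variants omitting each subset of nullable occurrences: Expr → y y Factor gives y y Factor | y y.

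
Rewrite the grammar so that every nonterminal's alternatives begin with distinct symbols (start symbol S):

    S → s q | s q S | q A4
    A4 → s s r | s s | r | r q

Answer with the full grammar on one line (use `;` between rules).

S has alternatives sharing prefix 's q': factor to S → s q S' with S' → ε | S.
A4 has alternatives sharing prefix 's s': factor to A4 → s s A4' with A4' → r | ε.
A4 has alternatives sharing prefix 'r': factor to A4 → r A4'' with A4'' → ε | q.

S → q A4 | s q S'; A4 → s s A4' | r A4''; S' → ε | S; A4' → r | ε; A4'' → ε | q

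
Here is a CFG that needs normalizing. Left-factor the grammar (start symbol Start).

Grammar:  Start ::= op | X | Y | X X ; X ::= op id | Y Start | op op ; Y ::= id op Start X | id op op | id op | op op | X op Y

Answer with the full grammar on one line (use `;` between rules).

Start ::= op | Y | X Start1; X ::= Y Start | op X1; Y ::= op op | X op Y | id op Y1; Start1 ::= ε | X; X1 ::= id | op; Y1 ::= Start X | op | ε

Start has alternatives sharing prefix 'X': factor to Start → X Start1 with Start1 → ε | X.
X has alternatives sharing prefix 'op': factor to X → op X1 with X1 → id | op.
Y has alternatives sharing prefix 'id op': factor to Y → id op Y1 with Y1 → Start X | op | ε.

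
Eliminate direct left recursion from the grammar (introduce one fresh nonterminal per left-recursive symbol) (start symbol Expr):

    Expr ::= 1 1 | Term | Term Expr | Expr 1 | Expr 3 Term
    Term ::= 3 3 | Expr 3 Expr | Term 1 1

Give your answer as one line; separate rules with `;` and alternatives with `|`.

Expr ::= 1 1 Expr1 | Term Expr1 | Term Expr Expr1; Term ::= 3 3 Term1 | Expr 3 Expr Term1; Expr1 ::= 1 Expr1 | 3 Term Expr1 | ε; Term1 ::= 1 1 Term1 | ε

Expr, Term are directly left-recursive.
For Expr: α = {1, 3 Term}, β = {1 1, Term, Term Expr}. Rewrite as Expr → β Expr1 and Expr1 → α Expr1 | ε.
For Term: α = {1 1}, β = {3 3, Expr 3 Expr}. Rewrite as Term → β Term1 and Term1 → α Term1 | ε.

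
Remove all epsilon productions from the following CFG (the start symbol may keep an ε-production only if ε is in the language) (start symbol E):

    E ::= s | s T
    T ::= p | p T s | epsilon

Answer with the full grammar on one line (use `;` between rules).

E ::= s | s T; T ::= p | p T s | p s

The nullable symbols are {T}.
ε ∉ L(G), so no ε-production is kept.
For each production, add variants omitting each subset of nullable occurrences: T → p T s gives p T s | p s.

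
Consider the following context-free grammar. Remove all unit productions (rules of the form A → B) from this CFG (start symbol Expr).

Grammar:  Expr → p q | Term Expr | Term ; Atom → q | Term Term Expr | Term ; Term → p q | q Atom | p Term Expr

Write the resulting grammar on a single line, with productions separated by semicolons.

Expr → p q | q Atom | p Term Expr | Term Expr; Atom → p q | q Atom | p Term Expr | q | Term Term Expr; Term → p q | q Atom | p Term Expr

Unit pairs: Atom ⇒* {Term}; Expr ⇒* {Term}.
For each unit pair (A, B), copy every non-unit production of B to A, then drop all unit productions.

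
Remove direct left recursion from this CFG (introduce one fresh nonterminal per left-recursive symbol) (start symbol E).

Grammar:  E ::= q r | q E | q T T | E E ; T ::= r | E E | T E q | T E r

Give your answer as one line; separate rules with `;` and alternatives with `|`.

E ::= q r E' | q E E' | q T T E'; T ::= r T' | E E T'; E' ::= E E' | ε; T' ::= E q T' | E r T' | ε

Directly left-recursive nonterminals: E, T.
For E: α = {E}, β = {q r, q E, q T T}. Rewrite as E → β E' and E' → α E' | ε.
For T: α = {E q, E r}, β = {r, E E}. Rewrite as T → β T' and T' → α T' | ε.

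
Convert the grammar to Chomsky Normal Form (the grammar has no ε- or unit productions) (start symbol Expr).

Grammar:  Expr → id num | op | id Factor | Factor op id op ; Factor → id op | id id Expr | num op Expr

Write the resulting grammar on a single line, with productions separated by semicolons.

Introduce a nonterminal for each terminal appearing in a rule of length ≥ 2: X1 → id, X2 → num, X3 → op.
Binarize each right-hand side of length ≥ 3 by chaining fresh nonterminals (Y1, Y2, …): affected rules were Expr → Factor X3 X1 X3; Factor → X1 X1 Expr; Factor → X2 X3 Expr.

Expr → X1 X2 | op | X1 Factor | Factor Y1; Factor → X1 X3 | X1 Y3 | X2 Y4; X1 → id; X2 → num; X3 → op; Y1 → X3 Y2; Y2 → X1 X3; Y3 → X1 Expr; Y4 → X3 Expr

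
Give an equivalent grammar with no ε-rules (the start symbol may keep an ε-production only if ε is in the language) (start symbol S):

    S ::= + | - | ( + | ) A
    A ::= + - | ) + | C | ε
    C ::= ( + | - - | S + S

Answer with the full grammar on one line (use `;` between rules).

Nullable set = {A}.
ε ∉ L(G), so no ε-production is kept.
For each production, add variants omitting each subset of nullable occurrences: S → ) A gives ) A | ).

S ::= + | - | ( + | ) A | ); A ::= + - | ) + | C; C ::= ( + | - - | S + S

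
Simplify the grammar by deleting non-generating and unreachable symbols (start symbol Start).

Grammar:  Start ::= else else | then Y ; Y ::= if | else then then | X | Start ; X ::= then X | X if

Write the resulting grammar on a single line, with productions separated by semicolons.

Generating nonterminals: {Start, Y}.
Reachable from Start after that: {Start, Y}.
Removed useless symbols: {X} and every production mentioning them.

Start ::= else else | then Y; Y ::= if | else then then | Start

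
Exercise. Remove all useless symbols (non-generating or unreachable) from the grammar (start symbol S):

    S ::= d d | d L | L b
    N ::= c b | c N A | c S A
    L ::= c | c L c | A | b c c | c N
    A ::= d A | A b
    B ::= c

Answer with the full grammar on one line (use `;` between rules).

Generating nonterminals: {B, L, N, S}.
Reachable from S after that: {L, N, S}.
Removed useless symbols: {A, B} and every production mentioning them.

S ::= d d | d L | L b; N ::= c b; L ::= c | c L c | b c c | c N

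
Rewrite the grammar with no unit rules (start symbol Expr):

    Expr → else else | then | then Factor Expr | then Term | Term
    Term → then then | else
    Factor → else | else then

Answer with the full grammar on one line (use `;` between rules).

Unit pairs: Expr ⇒* {Term}.
For every A with A ⇒* B via unit rules, add B's non-unit alternatives to A; then delete every rule of the form X → Y.

Expr → then then | else | else else | then | then Factor Expr | then Term; Term → then then | else; Factor → else | else then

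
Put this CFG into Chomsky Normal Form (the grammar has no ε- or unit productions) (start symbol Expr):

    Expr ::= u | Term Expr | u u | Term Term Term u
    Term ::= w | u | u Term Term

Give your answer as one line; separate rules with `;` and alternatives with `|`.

Expr ::= u | Term Expr | X1 X1 | Term Y1; Term ::= w | u | X1 Y3; X1 ::= u; Y1 ::= Term Y2; Y2 ::= Term X1; Y3 ::= Term Term

Introduce a nonterminal for each terminal appearing in a rule of length ≥ 2: X1 → u.
Binarize each right-hand side of length ≥ 3 by chaining fresh nonterminals (Y1, Y2, …): affected rules were Expr → Term Term Term X1; Term → X1 Term Term.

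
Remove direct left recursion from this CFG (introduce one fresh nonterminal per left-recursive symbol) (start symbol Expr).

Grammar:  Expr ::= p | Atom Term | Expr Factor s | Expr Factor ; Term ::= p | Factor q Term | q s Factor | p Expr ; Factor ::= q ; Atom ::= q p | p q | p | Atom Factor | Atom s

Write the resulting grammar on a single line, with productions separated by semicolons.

Left recursion appears on Expr, Atom.
For Expr: α = {Factor s, Factor}, β = {p, Atom Term}. Rewrite as Expr → β Expr1 and Expr1 → α Expr1 | ε.
For Atom: α = {Factor, s}, β = {q p, p q, p}. Rewrite as Atom → β Atom1 and Atom1 → α Atom1 | ε.

Expr ::= p Expr1 | Atom Term Expr1; Term ::= p | Factor q Term | q s Factor | p Expr; Factor ::= q; Atom ::= q p Atom1 | p q Atom1 | p Atom1; Expr1 ::= Factor s Expr1 | Factor Expr1 | ε; Atom1 ::= Factor Atom1 | s Atom1 | ε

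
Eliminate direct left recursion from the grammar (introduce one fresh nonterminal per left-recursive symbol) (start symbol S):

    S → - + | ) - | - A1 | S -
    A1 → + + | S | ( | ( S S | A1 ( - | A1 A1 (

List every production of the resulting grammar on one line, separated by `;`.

S, A1 are directly left-recursive.
For S: α = {-}, β = {- +, ) -, - A1}. Rewrite as S → β S' and S' → α S' | ε.
For A1: α = {( -, A1 (}, β = {+ +, S, (, ( S S}. Rewrite as A1 → β A1' and A1' → α A1' | ε.

S → - + S' | ) - S' | - A1 S'; A1 → + + A1' | S A1' | ( A1' | ( S S A1'; S' → - S' | ε; A1' → ( - A1' | A1 ( A1' | ε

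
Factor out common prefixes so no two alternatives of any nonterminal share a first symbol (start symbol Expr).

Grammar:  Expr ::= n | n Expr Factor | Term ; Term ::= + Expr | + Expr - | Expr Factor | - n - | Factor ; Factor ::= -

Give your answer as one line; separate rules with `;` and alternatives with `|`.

Expr ::= Term | n Expr1; Term ::= Expr Factor | - n - | Factor | + Expr Term1; Factor ::= -; Expr1 ::= eps | Expr Factor; Term1 ::= eps | -

Expr has alternatives sharing prefix 'n': factor to Expr → n Expr1 with Expr1 → ε | Expr Factor.
Term has alternatives sharing prefix '+ Expr': factor to Term → + Expr Term1 with Term1 → ε | -.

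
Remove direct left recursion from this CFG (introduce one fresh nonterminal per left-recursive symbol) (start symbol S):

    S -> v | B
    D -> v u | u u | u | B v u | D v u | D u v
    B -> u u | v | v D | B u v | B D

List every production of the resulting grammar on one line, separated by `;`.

S -> v | B; D -> v u D' | u u D' | u D' | B v u D'; B -> u u B' | v B' | v D B'; D' -> v u D' | u v D' | ε; B' -> u v B' | D B' | ε

Directly left-recursive nonterminals: D, B.
For D: α = {v u, u v}, β = {v u, u u, u, B v u}. Rewrite as D → β D' and D' → α D' | ε.
For B: α = {u v, D}, β = {u u, v, v D}. Rewrite as B → β B' and B' → α B' | ε.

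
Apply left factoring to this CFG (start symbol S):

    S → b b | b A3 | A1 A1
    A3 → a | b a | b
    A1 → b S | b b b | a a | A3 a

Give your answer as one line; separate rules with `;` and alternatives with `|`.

S → A1 A1 | b S'; A3 → a | b A3'; A1 → a a | A3 a | b A1'; S' → b | A3; A3' → a | ε; A1' → S | b b

S has alternatives sharing prefix 'b': factor to S → b S' with S' → b | A3.
A3 has alternatives sharing prefix 'b': factor to A3 → b A3' with A3' → a | ε.
A1 has alternatives sharing prefix 'b': factor to A1 → b A1' with A1' → S | b b.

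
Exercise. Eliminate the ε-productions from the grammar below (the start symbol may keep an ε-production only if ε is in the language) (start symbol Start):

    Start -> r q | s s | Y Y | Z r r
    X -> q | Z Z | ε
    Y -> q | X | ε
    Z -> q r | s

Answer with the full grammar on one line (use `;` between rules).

Start -> r q | s s | Y Y | Y | Z r r | ε; X -> q | Z Z; Y -> q | X; Z -> q r | s

The nullable symbols are {Start, X, Y}.
ε ∈ L(G) since Start is nullable, so keep Start → ε.
Expand every rule over subsets of its nullable positions: Start → Y Y gives Y Y | Y.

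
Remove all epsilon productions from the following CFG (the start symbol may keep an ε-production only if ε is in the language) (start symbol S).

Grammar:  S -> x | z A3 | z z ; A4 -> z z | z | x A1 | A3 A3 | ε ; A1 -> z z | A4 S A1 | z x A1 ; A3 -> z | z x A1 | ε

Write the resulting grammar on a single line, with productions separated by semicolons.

The nullable symbols are {A3, A4}.
ε ∉ L(G), so no ε-production is kept.
Add the nullable-subset variants: S → z A3 gives z A3 | z. A4 → A3 A3 gives A3 A3 | A3. A1 → A4 S A1 gives A4 S A1 | S A1.

S -> x | z A3 | z | z z; A4 -> z z | z | x A1 | A3 A3 | A3; A1 -> z z | A4 S A1 | S A1 | z x A1; A3 -> z | z x A1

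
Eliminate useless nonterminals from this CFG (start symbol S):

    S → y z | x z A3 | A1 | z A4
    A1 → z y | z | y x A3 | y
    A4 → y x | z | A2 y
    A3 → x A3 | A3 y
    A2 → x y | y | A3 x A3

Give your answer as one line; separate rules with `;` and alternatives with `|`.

S → y z | A1 | z A4; A1 → z y | z | y; A4 → y x | z | A2 y; A2 → x y | y

Generating nonterminals: {A1, A2, A4, S}.
Reachable from S after that: {A1, A2, A4, S}.
Removed useless symbols: {A3} and every production mentioning them.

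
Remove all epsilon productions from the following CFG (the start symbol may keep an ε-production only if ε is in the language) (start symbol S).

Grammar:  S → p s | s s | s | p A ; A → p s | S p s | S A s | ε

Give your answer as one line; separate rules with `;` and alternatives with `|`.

S → p s | s s | s | p A | p; A → p s | S p s | S A s | S s

Nullable nonterminals: {A}.
ε ∉ L(G), so no ε-production is kept.
For each production, add variants omitting each subset of nullable occurrences: S → p A gives p A | p. A → S A s gives S A s | S s.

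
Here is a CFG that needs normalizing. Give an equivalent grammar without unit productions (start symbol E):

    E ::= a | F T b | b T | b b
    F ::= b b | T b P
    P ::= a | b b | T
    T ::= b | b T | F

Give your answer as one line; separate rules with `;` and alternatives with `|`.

E ::= a | F T b | b T | b b; F ::= b b | T b P; P ::= b b | T b P | a | b | b T; T ::= b b | T b P | b | b T

Unit pairs: P ⇒* {F, T}; T ⇒* {F}.
For each unit pair (A, B), copy every non-unit production of B to A, then drop all unit productions.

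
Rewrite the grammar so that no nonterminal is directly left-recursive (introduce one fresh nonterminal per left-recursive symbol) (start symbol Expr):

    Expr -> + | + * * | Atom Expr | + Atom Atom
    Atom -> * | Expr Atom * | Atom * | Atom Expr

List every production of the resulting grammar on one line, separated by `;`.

Expr -> + | + * * | Atom Expr | + Atom Atom; Atom -> * Atom1 | Expr Atom * Atom1; Atom1 -> * Atom1 | Expr Atom1 | ε

Left recursion appears on Atom.
For Atom: α = {*, Expr}, β = {*, Expr Atom *}. Rewrite as Atom → β Atom1 and Atom1 → α Atom1 | ε.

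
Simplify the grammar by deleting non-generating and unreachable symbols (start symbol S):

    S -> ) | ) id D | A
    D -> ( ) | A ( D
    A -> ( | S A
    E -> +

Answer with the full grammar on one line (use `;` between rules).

S -> ) | ) id D | A; D -> ( ) | A ( D; A -> ( | S A

Generating nonterminals: {A, D, E, S}.
Reachable from S after that: {A, D, S}.
Removed useless symbols: {E} and every production mentioning them.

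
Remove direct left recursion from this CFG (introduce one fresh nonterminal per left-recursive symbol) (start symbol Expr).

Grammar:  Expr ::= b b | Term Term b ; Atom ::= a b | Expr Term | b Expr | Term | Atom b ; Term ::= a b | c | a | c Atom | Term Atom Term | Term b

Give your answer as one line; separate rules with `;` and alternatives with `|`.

Left recursion appears on Atom, Term.
For Atom: α = {b}, β = {a b, Expr Term, b Expr, Term}. Rewrite as Atom → β Atom1 and Atom1 → α Atom1 | ε.
For Term: α = {Atom Term, b}, β = {a b, c, a, c Atom}. Rewrite as Term → β Term1 and Term1 → α Term1 | ε.

Expr ::= b b | Term Term b; Atom ::= a b Atom1 | Expr Term Atom1 | b Expr Atom1 | Term Atom1; Term ::= a b Term1 | c Term1 | a Term1 | c Atom Term1; Atom1 ::= b Atom1 | ε; Term1 ::= Atom Term Term1 | b Term1 | ε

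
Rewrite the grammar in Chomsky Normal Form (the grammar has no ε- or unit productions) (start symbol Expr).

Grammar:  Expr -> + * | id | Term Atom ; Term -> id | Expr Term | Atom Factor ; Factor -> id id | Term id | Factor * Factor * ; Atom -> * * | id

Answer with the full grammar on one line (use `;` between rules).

Expr -> X1 X2 | id | Term Atom; Term -> id | Expr Term | Atom Factor; Factor -> X3 X3 | Term X3 | Factor Y1; Atom -> X2 X2 | id; X1 -> +; X2 -> *; X3 -> id; Y1 -> X2 Y2; Y2 -> Factor X2

Introduce a nonterminal for each terminal appearing in a rule of length ≥ 2: X1 → +, X2 → *, X3 → id.
Binarize each right-hand side of length ≥ 3 by chaining fresh nonterminals (Y1, Y2, …): affected rules were Factor → Factor X2 Factor X2.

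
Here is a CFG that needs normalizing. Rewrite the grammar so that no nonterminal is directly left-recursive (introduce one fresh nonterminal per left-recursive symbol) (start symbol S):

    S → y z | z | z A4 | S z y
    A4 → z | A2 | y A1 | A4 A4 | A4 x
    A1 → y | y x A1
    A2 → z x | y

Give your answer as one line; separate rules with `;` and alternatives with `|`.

S → y z S' | z S' | z A4 S'; A4 → z A4' | A2 A4' | y A1 A4'; A1 → y | y x A1; A2 → z x | y; S' → z y S' | epsilon; A4' → A4 A4' | x A4' | epsilon

S, A4 are directly left-recursive.
For S: α = {z y}, β = {y z, z, z A4}. Rewrite as S → β S' and S' → α S' | ε.
For A4: α = {A4, x}, β = {z, A2, y A1}. Rewrite as A4 → β A4' and A4' → α A4' | ε.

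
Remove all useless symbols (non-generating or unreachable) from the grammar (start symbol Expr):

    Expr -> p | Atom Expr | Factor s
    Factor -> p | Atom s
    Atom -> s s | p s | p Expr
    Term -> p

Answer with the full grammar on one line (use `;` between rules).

Expr -> p | Atom Expr | Factor s; Factor -> p | Atom s; Atom -> s s | p s | p Expr

Generating nonterminals: {Atom, Expr, Factor, Term}.
Reachable from Expr after that: {Atom, Expr, Factor}.
Removed useless symbols: {Term} and every production mentioning them.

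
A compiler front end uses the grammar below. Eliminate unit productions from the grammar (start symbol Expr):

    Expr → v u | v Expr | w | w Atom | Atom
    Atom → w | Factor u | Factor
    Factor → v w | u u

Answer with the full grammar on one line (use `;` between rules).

Expr → w | Factor u | v w | u u | v u | v Expr | w Atom; Atom → w | Factor u | v w | u u; Factor → v w | u u

Unit pairs: Atom ⇒* {Factor}; Expr ⇒* {Atom, Factor}.
Replace each nonterminal's rules with the union of the non-unit rules of every nonterminal it unit-derives.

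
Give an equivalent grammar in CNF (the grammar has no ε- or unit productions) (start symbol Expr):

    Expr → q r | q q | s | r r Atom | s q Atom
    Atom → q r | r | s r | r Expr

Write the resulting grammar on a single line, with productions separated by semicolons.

Expr → X1 X2 | X1 X1 | s | X2 Y1 | X3 Y2; Atom → X1 X2 | r | X3 X2 | X2 Expr; X1 → q; X2 → r; X3 → s; Y1 → X2 Atom; Y2 → X1 Atom

Introduce a nonterminal for each terminal appearing in a rule of length ≥ 2: X1 → q, X2 → r, X3 → s.
Binarize each right-hand side of length ≥ 3 by chaining fresh nonterminals (Y1, Y2, …): affected rules were Expr → X2 X2 Atom; Expr → X3 X1 Atom.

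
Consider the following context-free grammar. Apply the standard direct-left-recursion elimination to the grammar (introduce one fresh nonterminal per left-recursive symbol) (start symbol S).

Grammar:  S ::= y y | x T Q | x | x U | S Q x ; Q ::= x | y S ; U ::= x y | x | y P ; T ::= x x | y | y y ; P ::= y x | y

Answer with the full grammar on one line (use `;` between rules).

S is directly left-recursive.
For S: α = {Q x}, β = {y y, x T Q, x, x U}. Rewrite as S → β S' and S' → α S' | ε.

S ::= y y S' | x T Q S' | x S' | x U S'; Q ::= x | y S; U ::= x y | x | y P; T ::= x x | y | y y; P ::= y x | y; S' ::= Q x S' | eps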